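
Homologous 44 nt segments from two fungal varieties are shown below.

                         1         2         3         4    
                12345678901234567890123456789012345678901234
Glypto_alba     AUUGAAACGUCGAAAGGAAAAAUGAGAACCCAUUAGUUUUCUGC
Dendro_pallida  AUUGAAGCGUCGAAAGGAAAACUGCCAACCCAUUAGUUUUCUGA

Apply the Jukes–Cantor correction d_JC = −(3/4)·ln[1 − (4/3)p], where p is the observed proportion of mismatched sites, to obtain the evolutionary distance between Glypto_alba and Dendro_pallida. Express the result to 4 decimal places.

Mismatches occur at site 7 (A↔G), site 22 (A↔C), site 25 (A↔C), site 26 (G↔C), site 44 (C↔A).
p = 5/44 = 0.113636.
d = −0.75 · ln(1 − (4/3)·0.113636) = −0.75 · ln(0.848485) = −0.75 · (-0.164303) = 0.1232.

0.1232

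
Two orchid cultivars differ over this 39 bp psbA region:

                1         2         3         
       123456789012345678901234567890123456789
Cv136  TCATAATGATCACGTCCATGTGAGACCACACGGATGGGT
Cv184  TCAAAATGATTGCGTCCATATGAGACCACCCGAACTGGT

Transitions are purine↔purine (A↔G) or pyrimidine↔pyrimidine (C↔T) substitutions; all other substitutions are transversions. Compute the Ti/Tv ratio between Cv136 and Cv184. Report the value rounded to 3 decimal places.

Mismatches occur at site 4 (T↔A, transversion), site 11 (C↔T, transition), site 12 (A↔G, transition), site 20 (G↔A, transition), site 30 (A↔C, transversion), site 33 (G↔A, transition), site 35 (T↔C, transition), site 36 (G↔T, transversion).
Of the 8 differences, 5 transitions and 3 transversions, so Ti/Tv = 5/3 = 1.667.

1.667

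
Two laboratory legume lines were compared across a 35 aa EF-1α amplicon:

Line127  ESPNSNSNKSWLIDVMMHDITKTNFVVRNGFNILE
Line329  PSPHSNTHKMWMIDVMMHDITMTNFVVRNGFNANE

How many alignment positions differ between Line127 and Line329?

9

The sequences differ at positions 1 (E/P), 4 (N/H), 7 (S/T), 8 (N/H), 10 (S/M), 12 (L/M), 22 (K/M), 33 (I/A), 34 (L/N).
That gives 9 mismatches out of 35 aligned sites, so the Hamming distance is 9.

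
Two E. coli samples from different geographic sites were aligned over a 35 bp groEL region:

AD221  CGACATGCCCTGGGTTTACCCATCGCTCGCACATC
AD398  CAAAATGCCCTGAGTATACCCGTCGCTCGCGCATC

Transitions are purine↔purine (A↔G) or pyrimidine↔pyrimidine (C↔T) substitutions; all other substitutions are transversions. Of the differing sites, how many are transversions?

2

The sequences differ at positions 2 (G/A, transition), 4 (C/A, transversion), 13 (G/A, transition), 16 (T/A, transversion), 22 (A/G, transition), 31 (A/G, transition).
Of the 6 differences, 4 transitions and 2 transversions, so the answer is 2.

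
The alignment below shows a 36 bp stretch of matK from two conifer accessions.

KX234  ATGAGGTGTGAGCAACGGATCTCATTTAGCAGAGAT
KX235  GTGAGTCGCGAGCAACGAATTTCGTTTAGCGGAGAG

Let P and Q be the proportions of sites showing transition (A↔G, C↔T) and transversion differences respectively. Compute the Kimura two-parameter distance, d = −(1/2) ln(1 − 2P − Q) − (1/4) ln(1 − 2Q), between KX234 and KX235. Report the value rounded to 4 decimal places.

Differing sites — 1:A/G (Ti); 6:G/T (Tv); 7:T/C (Ti); 9:T/C (Ti); 18:G/A (Ti); 21:C/T (Ti); 24:A/G (Ti); 31:A/G (Ti); 36:T/G (Tv).
Of the 9 differences, 7 transitions and 2 transversions over 36 sites: P = 7/36 = 0.194444, Q = 2/36 = 0.055556.
d = −0.5·ln(0.555556) − 0.25·ln(0.888888) = −0.5·(-0.587786) − 0.25·(-0.117784) = 0.3233.

0.3233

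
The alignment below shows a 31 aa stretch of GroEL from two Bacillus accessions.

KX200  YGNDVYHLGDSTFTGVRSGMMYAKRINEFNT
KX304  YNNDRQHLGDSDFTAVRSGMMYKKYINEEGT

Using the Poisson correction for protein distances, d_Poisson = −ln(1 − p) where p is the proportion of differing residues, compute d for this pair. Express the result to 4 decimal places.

Mismatches occur at site 2 (G/N), site 5 (V/R), site 6 (Y/Q), site 12 (T/D), site 15 (G/A), site 23 (A/K), site 25 (R/Y), site 29 (F/E), site 30 (N/G).
p = 9/31 = 0.290323.
d = −ln(1 − 0.290323) = −ln(0.709677) = 0.3429.

0.3429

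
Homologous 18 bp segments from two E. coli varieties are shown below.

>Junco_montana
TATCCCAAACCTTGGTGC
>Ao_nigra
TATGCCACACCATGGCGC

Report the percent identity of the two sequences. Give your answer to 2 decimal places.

77.78%

The sequences differ at positions 4 (C/G), 8 (A/C), 12 (T/A), 16 (T/C).
14 of the 18 sites match, so the percent identity is 14/18 × 100 = 77.78%.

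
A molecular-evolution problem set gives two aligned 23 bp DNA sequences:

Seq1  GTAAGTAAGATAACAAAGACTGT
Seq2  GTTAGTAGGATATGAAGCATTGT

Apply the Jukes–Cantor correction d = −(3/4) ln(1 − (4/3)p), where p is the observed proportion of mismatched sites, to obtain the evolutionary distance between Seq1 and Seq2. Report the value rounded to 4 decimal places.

0.3904

The sequences differ at positions 3 (A/T), 8 (A/G), 13 (A/T), 14 (C/G), 17 (A/G), 18 (G/C), 20 (C/T).
p = 7/23 = 0.304348.
d = −0.75 · ln(1 − (4/3)·0.304348) = −0.75 · ln(0.594203) = −0.75 · (-0.520534) = 0.3904.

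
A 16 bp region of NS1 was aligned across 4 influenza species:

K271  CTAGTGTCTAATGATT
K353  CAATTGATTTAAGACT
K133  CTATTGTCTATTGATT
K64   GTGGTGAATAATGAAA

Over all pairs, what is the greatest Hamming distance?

Pairwise Hamming distances:
  K271 vs K353: 7
  K271 vs K133: 2
  K271 vs K64: 6
  K353 vs K133: 7
  K353 vs K64: 9
  K133 vs K64: 8
The largest is 9, between K353 and K64.

9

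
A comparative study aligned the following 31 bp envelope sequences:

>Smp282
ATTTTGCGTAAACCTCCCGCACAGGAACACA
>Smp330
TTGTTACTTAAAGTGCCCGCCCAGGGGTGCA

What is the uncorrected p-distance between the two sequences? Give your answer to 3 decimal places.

0.387

Differing sites — 1:A/T; 3:T/G; 6:G/A; 8:G/T; 13:C/G; 14:C/T; 15:T/G; 21:A/C; 26:A/G; 27:A/G; 28:C/T; 29:A/G.
There are 12 differences over 31 sites, so p = 12/31 = 0.387.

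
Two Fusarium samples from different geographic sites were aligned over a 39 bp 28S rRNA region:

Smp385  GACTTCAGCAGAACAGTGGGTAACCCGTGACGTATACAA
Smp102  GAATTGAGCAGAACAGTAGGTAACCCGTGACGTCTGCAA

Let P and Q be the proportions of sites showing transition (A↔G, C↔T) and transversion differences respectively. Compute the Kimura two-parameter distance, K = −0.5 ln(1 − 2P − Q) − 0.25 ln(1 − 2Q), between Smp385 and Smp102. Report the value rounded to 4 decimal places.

0.1407

The sequences differ at positions 3 (C/A, transversion), 6 (C/G, transversion), 18 (G/A, transition), 34 (A/C, transversion), 36 (A/G, transition).
Of the 5 differences, 2 transitions and 3 transversions over 39 sites: P = 2/39 = 0.051282, Q = 3/39 = 0.076923.
d = −0.5·ln(0.820513) − 0.25·ln(0.846154) = −0.5·(-0.197826) − 0.25·(-0.167054) = 0.1407.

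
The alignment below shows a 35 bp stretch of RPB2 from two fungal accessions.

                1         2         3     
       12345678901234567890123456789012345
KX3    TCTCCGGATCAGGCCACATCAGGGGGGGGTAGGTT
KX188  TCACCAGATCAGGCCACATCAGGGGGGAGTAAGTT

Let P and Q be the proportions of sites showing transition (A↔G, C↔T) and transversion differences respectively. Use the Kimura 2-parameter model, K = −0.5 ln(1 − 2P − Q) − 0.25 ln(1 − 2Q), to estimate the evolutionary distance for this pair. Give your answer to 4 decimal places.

0.1263

The sequences differ at positions 3 (T/A, transversion), 6 (G/A, transition), 28 (G/A, transition), 32 (G/A, transition).
Of the 4 differences, 3 transitions and 1 transversion over 35 sites: P = 3/35 = 0.085714, Q = 1/35 = 0.028571.
d = −0.5·ln(0.800001) − 0.25·ln(0.942858) = −0.5·(-0.223142) − 0.25·(-0.058840) = 0.1263.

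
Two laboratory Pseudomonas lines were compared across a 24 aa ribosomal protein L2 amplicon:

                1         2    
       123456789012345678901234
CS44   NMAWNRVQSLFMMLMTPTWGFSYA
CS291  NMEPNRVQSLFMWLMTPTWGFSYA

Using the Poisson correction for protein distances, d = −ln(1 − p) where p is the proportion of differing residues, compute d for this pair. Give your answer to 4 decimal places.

0.1335

Differing sites — 3:A/E; 4:W/P; 13:M/W.
p = 3/24 = 0.125000.
d = −ln(1 − 0.125000) = −ln(0.875000) = 0.1335.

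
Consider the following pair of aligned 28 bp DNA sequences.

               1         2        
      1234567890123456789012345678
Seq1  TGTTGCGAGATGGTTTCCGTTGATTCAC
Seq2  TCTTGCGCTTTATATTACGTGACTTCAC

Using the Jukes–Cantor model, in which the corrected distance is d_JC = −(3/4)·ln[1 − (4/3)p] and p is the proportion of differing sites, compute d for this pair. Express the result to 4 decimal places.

Differing sites — 2:G/C; 8:A/C; 9:G/T; 10:A/T; 12:G/A; 13:G/T; 14:T/A; 17:C/A; 21:T/G; 22:G/A; 23:A/C.
p = 11/28 = 0.392857.
d = −0.75 · ln(1 − (4/3)·0.392857) = −0.75 · ln(0.476191) = −0.75 · (-0.741936) = 0.5565.

0.5565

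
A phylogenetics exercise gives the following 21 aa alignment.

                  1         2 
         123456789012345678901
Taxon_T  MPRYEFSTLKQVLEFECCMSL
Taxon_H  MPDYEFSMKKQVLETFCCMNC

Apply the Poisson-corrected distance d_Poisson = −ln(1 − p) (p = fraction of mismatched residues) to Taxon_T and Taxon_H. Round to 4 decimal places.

0.4055

Mismatches occur at site 3 (R→D), site 8 (T→M), site 9 (L→K), site 15 (F→T), site 16 (E→F), site 20 (S→N), site 21 (L→C).
p = 7/21 = 0.333333.
d = −ln(1 − 0.333333) = −ln(0.666667) = 0.4055.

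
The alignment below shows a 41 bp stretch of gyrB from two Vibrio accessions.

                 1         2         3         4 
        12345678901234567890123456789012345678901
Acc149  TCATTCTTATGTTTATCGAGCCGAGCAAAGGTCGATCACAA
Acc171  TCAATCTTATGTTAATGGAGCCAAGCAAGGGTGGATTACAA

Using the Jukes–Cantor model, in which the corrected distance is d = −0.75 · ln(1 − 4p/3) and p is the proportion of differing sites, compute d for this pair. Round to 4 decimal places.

0.1937

Differing sites — 4:T/A; 14:T/A; 17:C/G; 23:G/A; 29:A/G; 33:C/G; 37:C/T.
p = 7/41 = 0.170732.
d = −0.75 · ln(1 − (4/3)·0.170732) = −0.75 · ln(0.772357) = −0.75 · (-0.258308) = 0.1937.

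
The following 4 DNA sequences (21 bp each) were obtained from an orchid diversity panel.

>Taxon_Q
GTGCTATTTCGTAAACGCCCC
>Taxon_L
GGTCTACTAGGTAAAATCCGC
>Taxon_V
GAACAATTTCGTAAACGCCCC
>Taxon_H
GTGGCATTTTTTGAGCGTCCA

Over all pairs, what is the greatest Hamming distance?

Pairwise Hamming distances:
  Taxon_Q vs Taxon_L: 8
  Taxon_Q vs Taxon_V: 3
  Taxon_Q vs Taxon_H: 8
  Taxon_L vs Taxon_V: 9
  Taxon_L vs Taxon_H: 15
  Taxon_V vs Taxon_H: 10
The largest is 15, between Taxon_L and Taxon_H.

15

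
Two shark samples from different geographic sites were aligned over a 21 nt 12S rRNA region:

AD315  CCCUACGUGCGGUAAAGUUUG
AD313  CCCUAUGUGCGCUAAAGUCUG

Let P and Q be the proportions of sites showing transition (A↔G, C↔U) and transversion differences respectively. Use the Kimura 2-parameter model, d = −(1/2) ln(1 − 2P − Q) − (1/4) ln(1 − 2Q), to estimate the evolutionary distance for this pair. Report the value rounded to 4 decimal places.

0.1610

The sequences differ at positions 6 (C/U, transition), 12 (G/C, transversion), 19 (U/C, transition).
Of the 3 differences, 2 transitions and 1 transversion over 21 sites: P = 2/21 = 0.095238, Q = 1/21 = 0.047619.
d = −0.5·ln(0.761905) − 0.25·ln(0.904762) = −0.5·(-0.271933) − 0.25·(-0.100083) = 0.1610.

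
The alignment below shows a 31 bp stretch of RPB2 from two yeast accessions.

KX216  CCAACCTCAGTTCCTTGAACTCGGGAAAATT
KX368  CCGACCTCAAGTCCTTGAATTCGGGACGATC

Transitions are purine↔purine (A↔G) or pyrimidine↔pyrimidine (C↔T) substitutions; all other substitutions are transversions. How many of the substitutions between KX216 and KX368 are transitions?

Mismatches occur at site 3 (A↔G, transition), site 10 (G↔A, transition), site 11 (T↔G, transversion), site 20 (C↔T, transition), site 27 (A↔C, transversion), site 28 (A↔G, transition), site 31 (T↔C, transition).
Of the 7 differences, 5 transitions and 2 transversions, so the answer is 5.

5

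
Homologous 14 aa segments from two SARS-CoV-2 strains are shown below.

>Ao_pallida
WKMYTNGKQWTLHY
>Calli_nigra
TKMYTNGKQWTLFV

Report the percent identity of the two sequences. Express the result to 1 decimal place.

Mismatches occur at site 1 (W↔T), site 13 (H↔F), site 14 (Y↔V).
11 of the 14 sites match, so the percent identity is 11/14 × 100 = 78.6%.

78.6%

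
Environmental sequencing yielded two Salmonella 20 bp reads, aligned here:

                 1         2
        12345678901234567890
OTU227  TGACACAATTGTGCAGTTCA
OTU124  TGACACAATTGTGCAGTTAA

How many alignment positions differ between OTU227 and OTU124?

A single mismatch occurs at site 19 (C→A).
That gives 1 mismatch out of 20 aligned sites, so the Hamming distance is 1.

1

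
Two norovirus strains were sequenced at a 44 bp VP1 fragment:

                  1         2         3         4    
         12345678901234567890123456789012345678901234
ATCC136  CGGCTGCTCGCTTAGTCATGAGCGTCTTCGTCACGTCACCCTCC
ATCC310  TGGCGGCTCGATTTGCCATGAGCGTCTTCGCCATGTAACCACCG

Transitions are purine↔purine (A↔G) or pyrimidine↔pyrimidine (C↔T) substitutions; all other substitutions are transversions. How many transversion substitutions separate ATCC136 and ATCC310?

6

The sequences differ at positions 1 (C/T, transition), 5 (T/G, transversion), 11 (C/A, transversion), 14 (A/T, transversion), 16 (T/C, transition), 31 (T/C, transition), 34 (C/T, transition), 37 (C/A, transversion), 41 (C/A, transversion), 42 (T/C, transition), 44 (C/G, transversion).
Of the 11 differences, 5 transitions and 6 transversions, so the answer is 6.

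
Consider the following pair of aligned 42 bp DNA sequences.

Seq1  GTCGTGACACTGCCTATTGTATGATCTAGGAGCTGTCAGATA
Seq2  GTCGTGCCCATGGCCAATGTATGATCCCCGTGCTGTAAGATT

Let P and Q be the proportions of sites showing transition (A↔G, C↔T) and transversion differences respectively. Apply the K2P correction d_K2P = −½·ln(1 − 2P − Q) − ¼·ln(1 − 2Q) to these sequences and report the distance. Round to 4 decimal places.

The sequences differ at positions 7 (A/C, transversion), 9 (A/C, transversion), 10 (C/A, transversion), 13 (C/G, transversion), 15 (T/C, transition), 17 (T/A, transversion), 27 (T/C, transition), 28 (A/C, transversion), 29 (G/C, transversion), 31 (A/T, transversion), 37 (C/A, transversion), 42 (A/T, transversion).
Of the 12 differences, 2 transitions and 10 transversions over 42 sites: P = 2/42 = 0.047619, Q = 10/42 = 0.238095.
d = −0.5·ln(0.666667) − 0.25·ln(0.523810) = −0.5·(-0.405465) − 0.25·(-0.646626) = 0.3644.

0.3644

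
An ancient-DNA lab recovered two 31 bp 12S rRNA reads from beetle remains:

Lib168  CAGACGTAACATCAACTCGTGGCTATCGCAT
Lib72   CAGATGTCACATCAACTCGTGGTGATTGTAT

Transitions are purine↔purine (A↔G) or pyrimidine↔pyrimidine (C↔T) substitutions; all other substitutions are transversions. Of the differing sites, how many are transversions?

2

Differing sites — 5:C/T (Ti); 8:A/C (Tv); 23:C/T (Ti); 24:T/G (Tv); 27:C/T (Ti); 29:C/T (Ti).
Of the 6 differences, 4 transitions and 2 transversions, so the answer is 2.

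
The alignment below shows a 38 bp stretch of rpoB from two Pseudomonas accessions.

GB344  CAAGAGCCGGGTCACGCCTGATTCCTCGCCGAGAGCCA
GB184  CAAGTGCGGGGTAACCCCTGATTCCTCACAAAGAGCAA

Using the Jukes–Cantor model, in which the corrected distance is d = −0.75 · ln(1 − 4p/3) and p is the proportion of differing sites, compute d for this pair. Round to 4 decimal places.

Differing sites — 5:A/T; 8:C/G; 13:C/A; 16:G/C; 28:G/A; 30:C/A; 31:G/A; 37:C/A.
p = 8/38 = 0.210526.
d = −0.75 · ln(1 − (4/3)·0.210526) = −0.75 · ln(0.719299) = −0.75 · (-0.329478) = 0.2471.

0.2471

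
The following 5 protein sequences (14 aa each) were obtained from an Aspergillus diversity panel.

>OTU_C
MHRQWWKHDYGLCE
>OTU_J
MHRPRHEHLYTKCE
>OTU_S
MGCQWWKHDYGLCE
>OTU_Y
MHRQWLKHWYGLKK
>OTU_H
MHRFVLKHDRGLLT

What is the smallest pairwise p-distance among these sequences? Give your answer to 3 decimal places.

Pairwise Hamming distances:
  OTU_C vs OTU_J: 7
  OTU_C vs OTU_S: 2
  OTU_C vs OTU_Y: 4
  OTU_C vs OTU_H: 6
  OTU_J vs OTU_S: 9
  OTU_J vs OTU_Y: 9
  OTU_J vs OTU_H: 10
  OTU_S vs OTU_Y: 6
  OTU_S vs OTU_H: 8
  OTU_Y vs OTU_H: 6
The smallest is 2 mismatches, between OTU_C and OTU_S; p = 2/14 = 0.143.

0.143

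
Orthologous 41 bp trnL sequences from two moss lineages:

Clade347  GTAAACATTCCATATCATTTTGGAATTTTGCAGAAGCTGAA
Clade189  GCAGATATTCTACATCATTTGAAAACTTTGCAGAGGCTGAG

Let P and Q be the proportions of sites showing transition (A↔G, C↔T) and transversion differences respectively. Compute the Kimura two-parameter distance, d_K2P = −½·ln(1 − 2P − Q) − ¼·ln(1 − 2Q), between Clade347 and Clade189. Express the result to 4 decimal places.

0.3714

Differing sites — 2:T/C (Ti); 4:A/G (Ti); 6:C/T (Ti); 11:C/T (Ti); 13:T/C (Ti); 21:T/G (Tv); 22:G/A (Ti); 23:G/A (Ti); 26:T/C (Ti); 35:A/G (Ti); 41:A/G (Ti).
Of the 11 differences, 10 transitions and 1 transversion over 41 sites: P = 10/41 = 0.243902, Q = 1/41 = 0.024390.
d = −0.5·ln(0.487806) − 0.25·ln(0.951220) = −0.5·(-0.717837) − 0.25·(-0.050010) = 0.3714.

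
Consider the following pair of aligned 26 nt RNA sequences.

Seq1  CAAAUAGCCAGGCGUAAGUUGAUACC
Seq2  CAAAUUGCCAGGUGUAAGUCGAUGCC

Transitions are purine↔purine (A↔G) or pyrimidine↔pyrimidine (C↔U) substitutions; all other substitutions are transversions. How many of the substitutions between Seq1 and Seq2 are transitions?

The sequences differ at positions 6 (A/U, transversion), 13 (C/U, transition), 20 (U/C, transition), 24 (A/G, transition).
Of the 4 differences, 3 transitions and 1 transversion, so the answer is 3.

3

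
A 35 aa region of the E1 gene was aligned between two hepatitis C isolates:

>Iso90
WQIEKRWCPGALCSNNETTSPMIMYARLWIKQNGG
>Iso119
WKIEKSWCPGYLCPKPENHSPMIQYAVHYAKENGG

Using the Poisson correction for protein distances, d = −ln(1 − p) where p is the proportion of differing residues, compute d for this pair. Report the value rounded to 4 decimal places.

0.5108

Differing sites — 2:Q/K; 6:R/S; 11:A/Y; 14:S/P; 15:N/K; 16:N/P; 18:T/N; 19:T/H; 24:M/Q; 27:R/V; 28:L/H; 29:W/Y; 30:I/A; 32:Q/E.
p = 14/35 = 0.400000.
d = −ln(1 − 0.400000) = −ln(0.600000) = 0.5108.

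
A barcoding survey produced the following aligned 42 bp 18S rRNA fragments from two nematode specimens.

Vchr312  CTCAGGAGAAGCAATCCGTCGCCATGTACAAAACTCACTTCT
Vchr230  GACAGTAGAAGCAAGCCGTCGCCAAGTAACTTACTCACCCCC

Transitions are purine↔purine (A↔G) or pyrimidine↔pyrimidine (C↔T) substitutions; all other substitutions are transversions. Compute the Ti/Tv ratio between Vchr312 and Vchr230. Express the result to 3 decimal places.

Differing sites — 1:C/G (Tv); 2:T/A (Tv); 6:G/T (Tv); 15:T/G (Tv); 25:T/A (Tv); 29:C/A (Tv); 30:A/C (Tv); 31:A/T (Tv); 32:A/T (Tv); 39:T/C (Ti); 40:T/C (Ti); 42:T/C (Ti).
Of the 12 differences, 3 transitions and 9 transversions, so Ti/Tv = 3/9 = 0.333.

0.333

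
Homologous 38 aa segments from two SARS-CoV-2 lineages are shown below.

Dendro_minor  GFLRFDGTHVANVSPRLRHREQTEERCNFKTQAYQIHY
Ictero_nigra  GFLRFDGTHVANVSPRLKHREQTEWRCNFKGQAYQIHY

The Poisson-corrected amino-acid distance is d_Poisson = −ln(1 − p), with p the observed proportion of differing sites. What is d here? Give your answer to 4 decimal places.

The sequences differ at positions 18 (R/K), 25 (E/W), 31 (T/G).
p = 3/38 = 0.078947.
d = −ln(1 − 0.078947) = −ln(0.921053) = 0.0822.

0.0822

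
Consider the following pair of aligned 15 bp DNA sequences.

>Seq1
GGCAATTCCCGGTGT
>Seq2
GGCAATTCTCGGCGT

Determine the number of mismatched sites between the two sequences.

2

Differing sites — 9:C/T; 13:T/C.
That gives 2 mismatches out of 15 aligned sites, so the Hamming distance is 2.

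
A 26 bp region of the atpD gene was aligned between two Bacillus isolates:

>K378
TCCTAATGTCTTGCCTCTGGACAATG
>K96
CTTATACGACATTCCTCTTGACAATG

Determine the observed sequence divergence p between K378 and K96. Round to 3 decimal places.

0.385

The sequences differ at positions 1 (T/C), 2 (C/T), 3 (C/T), 4 (T/A), 5 (A/T), 7 (T/C), 9 (T/A), 11 (T/A), 13 (G/T), 19 (G/T).
There are 10 differences over 26 sites, so p = 10/26 = 0.385.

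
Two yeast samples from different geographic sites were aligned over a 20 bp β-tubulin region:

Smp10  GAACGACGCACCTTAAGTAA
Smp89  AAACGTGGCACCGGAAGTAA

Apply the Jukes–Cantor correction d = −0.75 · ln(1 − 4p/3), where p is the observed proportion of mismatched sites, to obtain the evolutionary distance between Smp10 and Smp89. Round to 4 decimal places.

0.3041

The sequences differ at positions 1 (G/A), 6 (A/T), 7 (C/G), 13 (T/G), 14 (T/G).
p = 5/20 = 0.250000.
d = −0.75 · ln(1 − (4/3)·0.250000) = −0.75 · ln(0.666667) = −0.75 · (-0.405465) = 0.3041.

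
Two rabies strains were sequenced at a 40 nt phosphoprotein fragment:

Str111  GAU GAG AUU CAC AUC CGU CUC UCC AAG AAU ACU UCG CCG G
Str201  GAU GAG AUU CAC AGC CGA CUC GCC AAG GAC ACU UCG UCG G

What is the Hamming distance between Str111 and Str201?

6

Mismatches occur at site 14 (U→G), site 18 (U→A), site 22 (U→G), site 28 (A→G), site 30 (U→C), site 37 (C→U).
That gives 6 mismatches out of 40 aligned sites, so the Hamming distance is 6.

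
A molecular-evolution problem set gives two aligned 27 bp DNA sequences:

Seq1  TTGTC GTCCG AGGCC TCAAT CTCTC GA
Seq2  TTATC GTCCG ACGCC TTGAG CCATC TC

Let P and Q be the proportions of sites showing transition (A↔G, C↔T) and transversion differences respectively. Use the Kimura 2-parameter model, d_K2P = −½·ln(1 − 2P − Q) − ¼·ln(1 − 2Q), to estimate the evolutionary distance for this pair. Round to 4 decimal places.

0.4440

Mismatches occur at site 3 (G→A, transition), site 12 (G→C, transversion), site 17 (C→T, transition), site 18 (A→G, transition), site 20 (T→G, transversion), site 22 (T→C, transition), site 23 (C→A, transversion), site 26 (G→T, transversion), site 27 (A→C, transversion).
Of the 9 differences, 4 transitions and 5 transversions over 27 sites: P = 4/27 = 0.148148, Q = 5/27 = 0.185185.
d = −0.5·ln(0.518519) − 0.25·ln(0.629630) = −0.5·(-0.656779) − 0.25·(-0.462623) = 0.4440.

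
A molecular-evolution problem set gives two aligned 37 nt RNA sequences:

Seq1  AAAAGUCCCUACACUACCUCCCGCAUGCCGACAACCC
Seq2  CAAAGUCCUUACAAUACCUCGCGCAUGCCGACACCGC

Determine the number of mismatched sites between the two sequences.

Mismatches occur at site 1 (A/C), site 9 (C/U), site 14 (C/A), site 21 (C/G), site 34 (A/C), site 36 (C/G).
That gives 6 mismatches out of 37 aligned sites, so the Hamming distance is 6.

6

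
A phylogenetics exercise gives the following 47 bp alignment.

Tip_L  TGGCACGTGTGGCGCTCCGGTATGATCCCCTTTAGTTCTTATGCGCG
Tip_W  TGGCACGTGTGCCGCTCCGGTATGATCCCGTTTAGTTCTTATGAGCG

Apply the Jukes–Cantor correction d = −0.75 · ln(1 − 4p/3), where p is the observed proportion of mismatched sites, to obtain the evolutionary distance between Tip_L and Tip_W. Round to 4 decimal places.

Mismatches occur at site 12 (G/C), site 30 (C/G), site 44 (C/A).
p = 3/47 = 0.063830.
d = −0.75 · ln(1 − (4/3)·0.063830) = −0.75 · ln(0.914893) = −0.75 · (-0.088948) = 0.0667.

0.0667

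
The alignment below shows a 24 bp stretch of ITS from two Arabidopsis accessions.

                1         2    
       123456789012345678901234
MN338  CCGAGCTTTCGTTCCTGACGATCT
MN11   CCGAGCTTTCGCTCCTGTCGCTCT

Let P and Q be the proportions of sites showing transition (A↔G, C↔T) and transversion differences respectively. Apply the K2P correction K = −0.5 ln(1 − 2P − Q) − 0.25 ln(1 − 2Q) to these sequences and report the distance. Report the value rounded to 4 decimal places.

0.1367

Differing sites — 12:T/C (Ti); 18:A/T (Tv); 21:A/C (Tv).
Of the 3 differences, 1 transition and 2 transversions over 24 sites: P = 1/24 = 0.041667, Q = 2/24 = 0.083333.
d = −0.5·ln(0.833333) − 0.25·ln(0.833334) = −0.5·(-0.182322) − 0.25·(-0.182321) = 0.1367.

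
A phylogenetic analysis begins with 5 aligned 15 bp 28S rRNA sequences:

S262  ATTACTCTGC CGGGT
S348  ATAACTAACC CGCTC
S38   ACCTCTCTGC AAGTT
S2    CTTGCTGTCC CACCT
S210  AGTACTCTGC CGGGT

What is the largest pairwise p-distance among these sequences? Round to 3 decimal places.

Pairwise Hamming distances:
  S262 vs S348: 7
  S262 vs S38: 6
  S262 vs S2: 7
  S262 vs S210: 1
  S348 vs S38: 10
  S348 vs S2: 8
  S348 vs S210: 8
  S38 vs S2: 9
  S38 vs S210: 6
  S2 vs S210: 8
The largest is 10 mismatches, between S348 and S38; p = 10/15 = 0.667.

0.667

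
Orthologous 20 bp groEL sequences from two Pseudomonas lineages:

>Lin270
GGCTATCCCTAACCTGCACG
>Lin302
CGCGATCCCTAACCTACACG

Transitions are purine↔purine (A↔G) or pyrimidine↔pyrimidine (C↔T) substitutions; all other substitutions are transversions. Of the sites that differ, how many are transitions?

1

The sequences differ at positions 1 (G/C, transversion), 4 (T/G, transversion), 16 (G/A, transition).
Of the 3 differences, 1 transition and 2 transversions, so the answer is 1.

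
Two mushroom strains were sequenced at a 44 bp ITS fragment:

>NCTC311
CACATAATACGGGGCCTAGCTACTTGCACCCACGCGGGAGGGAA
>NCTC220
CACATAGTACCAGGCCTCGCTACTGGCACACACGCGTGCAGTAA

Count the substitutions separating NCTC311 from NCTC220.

Differing sites — 7:A/G; 11:G/C; 12:G/A; 18:A/C; 25:T/G; 30:C/A; 37:G/T; 39:A/C; 40:G/A; 42:G/T.
That gives 10 mismatches out of 44 aligned sites, so the Hamming distance is 10.

10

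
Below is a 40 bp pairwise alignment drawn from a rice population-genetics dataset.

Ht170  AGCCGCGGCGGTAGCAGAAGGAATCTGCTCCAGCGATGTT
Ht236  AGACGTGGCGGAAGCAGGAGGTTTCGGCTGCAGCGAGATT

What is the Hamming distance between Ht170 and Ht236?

10

Mismatches occur at site 3 (C↔A), site 6 (C↔T), site 12 (T↔A), site 18 (A↔G), site 22 (A↔T), site 23 (A↔T), site 26 (T↔G), site 30 (C↔G), site 37 (T↔G), site 38 (G↔A).
That gives 10 mismatches out of 40 aligned sites, so the Hamming distance is 10.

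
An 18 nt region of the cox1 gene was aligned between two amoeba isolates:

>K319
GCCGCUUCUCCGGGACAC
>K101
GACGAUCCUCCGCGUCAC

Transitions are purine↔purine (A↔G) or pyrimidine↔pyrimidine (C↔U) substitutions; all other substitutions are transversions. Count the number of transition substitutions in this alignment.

Differing sites — 2:C/A (Tv); 5:C/A (Tv); 7:U/C (Ti); 13:G/C (Tv); 15:A/U (Tv).
Of the 5 differences, 1 transition and 4 transversions, so the answer is 1.

1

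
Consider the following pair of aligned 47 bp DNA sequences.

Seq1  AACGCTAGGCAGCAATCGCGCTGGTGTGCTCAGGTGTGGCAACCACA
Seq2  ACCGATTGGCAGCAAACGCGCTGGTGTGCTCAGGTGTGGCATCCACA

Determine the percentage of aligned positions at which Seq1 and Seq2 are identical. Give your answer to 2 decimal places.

The sequences differ at positions 2 (A/C), 5 (C/A), 7 (A/T), 16 (T/A), 42 (A/T).
42 of the 47 sites match, so the percent identity is 42/47 × 100 = 89.36%.

89.36%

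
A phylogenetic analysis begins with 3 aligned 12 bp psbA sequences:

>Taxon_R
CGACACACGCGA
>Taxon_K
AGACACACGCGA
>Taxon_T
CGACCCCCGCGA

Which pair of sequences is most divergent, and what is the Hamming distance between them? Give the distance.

Pairwise Hamming distances:
  Taxon_R vs Taxon_K: 1
  Taxon_R vs Taxon_T: 2
  Taxon_K vs Taxon_T: 3
The largest is 3, between Taxon_K and Taxon_T.

3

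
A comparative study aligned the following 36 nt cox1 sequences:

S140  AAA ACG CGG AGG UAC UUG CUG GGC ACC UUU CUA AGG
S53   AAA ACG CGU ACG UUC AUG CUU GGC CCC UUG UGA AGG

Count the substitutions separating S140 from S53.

The sequences differ at positions 9 (G/U), 11 (G/C), 14 (A/U), 16 (U/A), 21 (G/U), 25 (A/C), 30 (U/G), 31 (C/U), 32 (U/G).
That gives 9 mismatches out of 36 aligned sites, so the Hamming distance is 9.

9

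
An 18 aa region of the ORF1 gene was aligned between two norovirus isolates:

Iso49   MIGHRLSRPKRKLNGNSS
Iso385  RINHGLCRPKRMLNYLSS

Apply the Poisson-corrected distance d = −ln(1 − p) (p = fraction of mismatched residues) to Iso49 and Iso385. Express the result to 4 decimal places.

0.4925

Mismatches occur at site 1 (M↔R), site 3 (G↔N), site 5 (R↔G), site 7 (S↔C), site 12 (K↔M), site 15 (G↔Y), site 16 (N↔L).
p = 7/18 = 0.388889.
d = −ln(1 − 0.388889) = −ln(0.611111) = 0.4925.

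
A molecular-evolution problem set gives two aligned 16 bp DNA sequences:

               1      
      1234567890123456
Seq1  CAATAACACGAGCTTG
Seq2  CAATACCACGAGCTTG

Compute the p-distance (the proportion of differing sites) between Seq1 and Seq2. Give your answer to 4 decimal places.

The sequences differ at position 6 (A/C).
There are 1 differences over 16 sites, so p = 1/16 = 0.0625.

0.0625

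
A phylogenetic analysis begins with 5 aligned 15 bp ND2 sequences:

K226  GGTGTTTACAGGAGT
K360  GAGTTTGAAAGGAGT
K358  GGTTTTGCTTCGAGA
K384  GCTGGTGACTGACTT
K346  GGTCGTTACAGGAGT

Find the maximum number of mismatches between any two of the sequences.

Pairwise Hamming distances:
  K226 vs K360: 5
  K226 vs K358: 7
  K226 vs K384: 7
  K226 vs K346: 2
  K360 vs K358: 7
  K360 vs K384: 9
  K360 vs K346: 6
  K358 vs K384: 10
  K358 vs K346: 8
  K384 vs K346: 7
The largest is 10, between K358 and K384.

10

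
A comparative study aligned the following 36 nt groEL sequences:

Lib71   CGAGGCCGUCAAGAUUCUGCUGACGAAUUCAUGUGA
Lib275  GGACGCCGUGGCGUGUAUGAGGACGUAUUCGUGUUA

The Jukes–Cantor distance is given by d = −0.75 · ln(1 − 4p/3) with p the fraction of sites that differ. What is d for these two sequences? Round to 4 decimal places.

0.4926

Mismatches occur at site 1 (C/G), site 4 (G/C), site 10 (C/G), site 11 (A/G), site 12 (A/C), site 14 (A/U), site 15 (U/G), site 17 (C/A), site 20 (C/A), site 21 (U/G), site 26 (A/U), site 31 (A/G), site 35 (G/U).
p = 13/36 = 0.361111.
d = −0.75 · ln(1 − (4/3)·0.361111) = −0.75 · ln(0.518519) = −0.75 · (-0.656779) = 0.4926.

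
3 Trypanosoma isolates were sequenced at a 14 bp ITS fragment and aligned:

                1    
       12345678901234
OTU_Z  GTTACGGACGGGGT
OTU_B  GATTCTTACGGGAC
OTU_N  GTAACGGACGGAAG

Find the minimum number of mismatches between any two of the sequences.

4

Pairwise Hamming distances:
  OTU_Z vs OTU_B: 6
  OTU_Z vs OTU_N: 4
  OTU_B vs OTU_N: 7
The smallest is 4, between OTU_Z and OTU_N.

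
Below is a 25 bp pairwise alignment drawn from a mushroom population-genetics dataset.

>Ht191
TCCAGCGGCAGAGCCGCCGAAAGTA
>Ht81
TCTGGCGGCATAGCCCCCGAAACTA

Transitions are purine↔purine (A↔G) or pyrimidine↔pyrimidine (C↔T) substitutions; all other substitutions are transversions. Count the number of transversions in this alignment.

3

Differing sites — 3:C/T (Ti); 4:A/G (Ti); 11:G/T (Tv); 16:G/C (Tv); 23:G/C (Tv).
Of the 5 differences, 2 transitions and 3 transversions, so the answer is 3.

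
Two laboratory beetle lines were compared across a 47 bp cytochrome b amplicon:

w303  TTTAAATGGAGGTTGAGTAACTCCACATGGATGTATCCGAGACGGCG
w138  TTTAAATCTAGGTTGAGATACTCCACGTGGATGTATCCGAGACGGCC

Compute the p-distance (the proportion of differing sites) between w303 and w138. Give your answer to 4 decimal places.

0.1277

The sequences differ at positions 8 (G/C), 9 (G/T), 18 (T/A), 19 (A/T), 27 (A/G), 47 (G/C).
There are 6 differences over 47 sites, so p = 6/47 = 0.1277.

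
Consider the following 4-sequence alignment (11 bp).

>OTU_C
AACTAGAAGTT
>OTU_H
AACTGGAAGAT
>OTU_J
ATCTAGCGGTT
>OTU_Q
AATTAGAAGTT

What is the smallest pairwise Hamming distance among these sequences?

Pairwise Hamming distances:
  OTU_C vs OTU_H: 2
  OTU_C vs OTU_J: 3
  OTU_C vs OTU_Q: 1
  OTU_H vs OTU_J: 5
  OTU_H vs OTU_Q: 3
  OTU_J vs OTU_Q: 4
The smallest is 1, between OTU_C and OTU_Q.

1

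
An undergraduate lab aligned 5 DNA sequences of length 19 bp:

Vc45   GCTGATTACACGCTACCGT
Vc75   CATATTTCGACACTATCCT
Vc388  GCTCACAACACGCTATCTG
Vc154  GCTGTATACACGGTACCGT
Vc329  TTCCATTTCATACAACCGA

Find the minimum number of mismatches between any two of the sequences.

Pairwise Hamming distances:
  Vc45 vs Vc75: 9
  Vc45 vs Vc388: 6
  Vc45 vs Vc154: 3
  Vc45 vs Vc329: 9
  Vc75 vs Vc388: 11
  Vc75 vs Vc154: 10
  Vc75 vs Vc329: 12
  Vc388 vs Vc154: 8
  Vc388 vs Vc329: 12
  Vc154 vs Vc329: 12
The smallest is 3, between Vc45 and Vc154.

3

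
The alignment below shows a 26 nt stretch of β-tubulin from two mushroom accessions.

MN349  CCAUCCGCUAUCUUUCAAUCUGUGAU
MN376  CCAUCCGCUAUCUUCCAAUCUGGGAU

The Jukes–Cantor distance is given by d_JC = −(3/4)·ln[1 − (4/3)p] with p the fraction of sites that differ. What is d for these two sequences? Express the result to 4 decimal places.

Mismatches occur at site 15 (U→C), site 23 (U→G).
p = 2/26 = 0.076923.
d = −0.75 · ln(1 − (4/3)·0.076923) = −0.75 · ln(0.897436) = −0.75 · (-0.108213) = 0.0812.

0.0812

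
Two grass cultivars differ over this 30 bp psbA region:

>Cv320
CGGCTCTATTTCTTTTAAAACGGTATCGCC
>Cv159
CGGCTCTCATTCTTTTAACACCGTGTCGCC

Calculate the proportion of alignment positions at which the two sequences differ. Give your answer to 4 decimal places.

0.1667

Mismatches occur at site 8 (A↔C), site 9 (T↔A), site 19 (A↔C), site 22 (G↔C), site 25 (A↔G).
There are 5 differences over 30 sites, so p = 5/30 = 0.1667.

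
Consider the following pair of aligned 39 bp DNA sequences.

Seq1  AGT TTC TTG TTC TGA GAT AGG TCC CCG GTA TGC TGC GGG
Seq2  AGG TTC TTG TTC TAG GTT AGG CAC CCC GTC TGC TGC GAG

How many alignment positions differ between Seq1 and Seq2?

Mismatches occur at site 3 (T↔G), site 14 (G↔A), site 15 (A↔G), site 17 (A↔T), site 22 (T↔C), site 23 (C↔A), site 27 (G↔C), site 30 (A↔C), site 38 (G↔A).
That gives 9 mismatches out of 39 aligned sites, so the Hamming distance is 9.

9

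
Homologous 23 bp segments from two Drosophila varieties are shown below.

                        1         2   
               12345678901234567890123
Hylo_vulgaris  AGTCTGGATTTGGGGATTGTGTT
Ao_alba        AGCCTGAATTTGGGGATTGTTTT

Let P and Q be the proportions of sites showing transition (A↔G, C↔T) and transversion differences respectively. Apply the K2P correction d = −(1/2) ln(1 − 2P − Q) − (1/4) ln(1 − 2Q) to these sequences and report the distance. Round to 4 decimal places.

Differing sites — 3:T/C (Ti); 7:G/A (Ti); 21:G/T (Tv).
Of the 3 differences, 2 transitions and 1 transversion over 23 sites: P = 2/23 = 0.086957, Q = 1/23 = 0.043478.
d = −0.5·ln(0.782608) − 0.25·ln(0.913044) = −0.5·(-0.245123) − 0.25·(-0.090971) = 0.1453.

0.1453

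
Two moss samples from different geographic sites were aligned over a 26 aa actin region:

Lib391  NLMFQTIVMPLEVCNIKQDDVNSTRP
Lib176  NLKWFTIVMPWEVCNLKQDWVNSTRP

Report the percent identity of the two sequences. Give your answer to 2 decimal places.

76.92%

The sequences differ at positions 3 (M/K), 4 (F/W), 5 (Q/F), 11 (L/W), 16 (I/L), 20 (D/W).
20 of the 26 sites match, so the percent identity is 20/26 × 100 = 76.92%.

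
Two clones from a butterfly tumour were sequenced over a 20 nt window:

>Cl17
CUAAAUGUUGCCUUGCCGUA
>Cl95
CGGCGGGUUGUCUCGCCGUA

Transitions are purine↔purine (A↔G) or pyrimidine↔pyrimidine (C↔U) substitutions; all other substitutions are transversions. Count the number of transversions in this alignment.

The sequences differ at positions 2 (U/G, transversion), 3 (A/G, transition), 4 (A/C, transversion), 5 (A/G, transition), 6 (U/G, transversion), 11 (C/U, transition), 14 (U/C, transition).
Of the 7 differences, 4 transitions and 3 transversions, so the answer is 3.

3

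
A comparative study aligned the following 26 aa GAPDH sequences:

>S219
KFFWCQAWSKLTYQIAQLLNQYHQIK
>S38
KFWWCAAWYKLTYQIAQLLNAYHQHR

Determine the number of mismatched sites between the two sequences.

Mismatches occur at site 3 (F/W), site 6 (Q/A), site 9 (S/Y), site 21 (Q/A), site 25 (I/H), site 26 (K/R).
That gives 6 mismatches out of 26 aligned sites, so the Hamming distance is 6.

6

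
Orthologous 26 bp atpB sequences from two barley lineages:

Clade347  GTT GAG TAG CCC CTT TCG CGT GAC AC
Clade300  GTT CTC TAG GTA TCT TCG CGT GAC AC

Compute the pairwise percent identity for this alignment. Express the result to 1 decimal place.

69.2%

The sequences differ at positions 4 (G/C), 5 (A/T), 6 (G/C), 10 (C/G), 11 (C/T), 12 (C/A), 13 (C/T), 14 (T/C).
18 of the 26 sites match, so the percent identity is 18/26 × 100 = 69.2%.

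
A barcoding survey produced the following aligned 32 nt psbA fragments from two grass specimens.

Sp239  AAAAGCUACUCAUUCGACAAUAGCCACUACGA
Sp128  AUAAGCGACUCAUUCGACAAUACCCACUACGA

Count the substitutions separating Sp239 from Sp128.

3

Differing sites — 2:A/U; 7:U/G; 23:G/C.
That gives 3 mismatches out of 32 aligned sites, so the Hamming distance is 3.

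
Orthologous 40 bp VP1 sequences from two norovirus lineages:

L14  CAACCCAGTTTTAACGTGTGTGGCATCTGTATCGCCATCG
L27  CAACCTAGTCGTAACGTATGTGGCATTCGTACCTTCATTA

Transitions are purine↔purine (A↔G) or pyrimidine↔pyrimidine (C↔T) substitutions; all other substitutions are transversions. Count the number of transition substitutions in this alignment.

The sequences differ at positions 6 (C/T, transition), 10 (T/C, transition), 11 (T/G, transversion), 18 (G/A, transition), 27 (C/T, transition), 28 (T/C, transition), 32 (T/C, transition), 34 (G/T, transversion), 35 (C/T, transition), 39 (C/T, transition), 40 (G/A, transition).
Of the 11 differences, 9 transitions and 2 transversions, so the answer is 9.

9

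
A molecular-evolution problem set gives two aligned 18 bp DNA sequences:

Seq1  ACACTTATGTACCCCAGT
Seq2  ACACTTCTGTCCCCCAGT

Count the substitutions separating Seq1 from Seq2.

Differing sites — 7:A/C; 11:A/C.
That gives 2 mismatches out of 18 aligned sites, so the Hamming distance is 2.

2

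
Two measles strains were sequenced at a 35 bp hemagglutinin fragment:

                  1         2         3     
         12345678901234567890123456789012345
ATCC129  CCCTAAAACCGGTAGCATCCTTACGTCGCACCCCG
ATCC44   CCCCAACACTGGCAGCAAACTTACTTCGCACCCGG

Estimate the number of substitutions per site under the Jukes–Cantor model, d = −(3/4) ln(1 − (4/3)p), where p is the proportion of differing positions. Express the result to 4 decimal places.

Mismatches occur at site 4 (T/C), site 7 (A/C), site 10 (C/T), site 13 (T/C), site 18 (T/A), site 19 (C/A), site 25 (G/T), site 34 (C/G).
p = 8/35 = 0.228571.
d = −0.75 · ln(1 − (4/3)·0.228571) = −0.75 · ln(0.695239) = −0.75 · (-0.363500) = 0.2726.

0.2726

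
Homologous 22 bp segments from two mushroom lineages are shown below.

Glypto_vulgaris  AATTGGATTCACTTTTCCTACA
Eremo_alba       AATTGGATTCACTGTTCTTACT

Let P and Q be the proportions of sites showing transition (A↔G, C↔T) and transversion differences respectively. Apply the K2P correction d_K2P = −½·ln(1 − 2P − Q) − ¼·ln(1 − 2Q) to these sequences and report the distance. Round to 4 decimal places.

Mismatches occur at site 14 (T→G, transversion), site 18 (C→T, transition), site 22 (A→T, transversion).
Of the 3 differences, 1 transition and 2 transversions over 22 sites: P = 1/22 = 0.045455, Q = 2/22 = 0.090909.
d = −0.5·ln(0.818181) − 0.25·ln(0.818182) = −0.5·(-0.200672) − 0.25·(-0.200670) = 0.1505.

0.1505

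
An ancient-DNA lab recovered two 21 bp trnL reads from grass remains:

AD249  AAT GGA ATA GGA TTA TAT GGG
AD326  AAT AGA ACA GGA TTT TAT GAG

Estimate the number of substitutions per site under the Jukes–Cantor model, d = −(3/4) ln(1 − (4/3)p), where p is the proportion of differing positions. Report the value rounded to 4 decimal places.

Differing sites — 4:G/A; 8:T/C; 15:A/T; 20:G/A.
p = 4/21 = 0.190476.
d = −0.75 · ln(1 − (4/3)·0.190476) = −0.75 · ln(0.746032) = −0.75 · (-0.292987) = 0.2197.

0.2197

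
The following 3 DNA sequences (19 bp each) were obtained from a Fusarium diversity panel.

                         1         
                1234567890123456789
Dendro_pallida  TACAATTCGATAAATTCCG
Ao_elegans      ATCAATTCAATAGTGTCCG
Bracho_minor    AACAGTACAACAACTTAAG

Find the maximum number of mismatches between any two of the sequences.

9

Pairwise Hamming distances:
  Dendro_pallida vs Ao_elegans: 6
  Dendro_pallida vs Bracho_minor: 8
  Ao_elegans vs Bracho_minor: 9
The largest is 9, between Ao_elegans and Bracho_minor.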